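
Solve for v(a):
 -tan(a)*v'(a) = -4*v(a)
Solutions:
 v(a) = C1*sin(a)^4


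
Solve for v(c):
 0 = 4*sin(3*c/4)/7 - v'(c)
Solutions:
 v(c) = C1 - 16*cos(3*c/4)/21


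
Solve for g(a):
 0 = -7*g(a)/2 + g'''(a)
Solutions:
 g(a) = C3*exp(2^(2/3)*7^(1/3)*a/2) + (C1*sin(2^(2/3)*sqrt(3)*7^(1/3)*a/4) + C2*cos(2^(2/3)*sqrt(3)*7^(1/3)*a/4))*exp(-2^(2/3)*7^(1/3)*a/4)


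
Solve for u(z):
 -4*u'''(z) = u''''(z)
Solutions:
 u(z) = C1 + C2*z + C3*z^2 + C4*exp(-4*z)


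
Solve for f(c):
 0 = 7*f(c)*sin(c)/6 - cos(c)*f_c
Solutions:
 f(c) = C1/cos(c)^(7/6)


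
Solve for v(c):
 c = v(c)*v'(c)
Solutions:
 v(c) = -sqrt(C1 + c^2)
 v(c) = sqrt(C1 + c^2)


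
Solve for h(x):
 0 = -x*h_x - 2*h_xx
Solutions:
 h(x) = C1 + C2*erf(x/2)


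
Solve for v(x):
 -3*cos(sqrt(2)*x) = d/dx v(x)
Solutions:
 v(x) = C1 - 3*sqrt(2)*sin(sqrt(2)*x)/2


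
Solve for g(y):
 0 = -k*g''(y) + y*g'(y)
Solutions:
 g(y) = C1 + C2*erf(sqrt(2)*y*sqrt(-1/k)/2)/sqrt(-1/k)


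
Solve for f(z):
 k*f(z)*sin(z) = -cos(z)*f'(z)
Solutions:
 f(z) = C1*exp(k*log(cos(z)))


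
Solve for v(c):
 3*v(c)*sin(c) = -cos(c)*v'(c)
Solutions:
 v(c) = C1*cos(c)^3


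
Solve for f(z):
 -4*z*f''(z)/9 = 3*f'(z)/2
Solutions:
 f(z) = C1 + C2/z^(19/8)


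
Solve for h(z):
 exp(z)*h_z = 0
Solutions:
 h(z) = C1


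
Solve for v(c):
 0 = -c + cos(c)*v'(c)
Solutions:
 v(c) = C1 + Integral(c/cos(c), c)


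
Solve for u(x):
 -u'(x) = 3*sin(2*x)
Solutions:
 u(x) = C1 + 3*cos(2*x)/2


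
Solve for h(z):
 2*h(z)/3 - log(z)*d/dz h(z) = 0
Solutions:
 h(z) = C1*exp(2*li(z)/3)


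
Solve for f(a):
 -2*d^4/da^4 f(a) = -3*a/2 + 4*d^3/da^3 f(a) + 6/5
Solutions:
 f(a) = C1 + C2*a + C3*a^2 + C4*exp(-2*a) + a^4/64 - 13*a^3/160


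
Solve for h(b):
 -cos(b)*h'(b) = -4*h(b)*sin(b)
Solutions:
 h(b) = C1/cos(b)^4


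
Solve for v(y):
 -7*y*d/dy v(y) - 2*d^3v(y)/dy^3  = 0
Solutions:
 v(y) = C1 + Integral(C2*airyai(-2^(2/3)*7^(1/3)*y/2) + C3*airybi(-2^(2/3)*7^(1/3)*y/2), y)


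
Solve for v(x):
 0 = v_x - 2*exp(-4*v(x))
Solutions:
 v(x) = log(-I*(C1 + 8*x)^(1/4))
 v(x) = log(I*(C1 + 8*x)^(1/4))
 v(x) = log(-(C1 + 8*x)^(1/4))
 v(x) = log(C1 + 8*x)/4


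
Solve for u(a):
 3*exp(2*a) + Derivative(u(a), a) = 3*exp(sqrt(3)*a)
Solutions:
 u(a) = C1 - 3*exp(2*a)/2 + sqrt(3)*exp(sqrt(3)*a)


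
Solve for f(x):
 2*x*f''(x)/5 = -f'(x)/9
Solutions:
 f(x) = C1 + C2*x^(13/18)


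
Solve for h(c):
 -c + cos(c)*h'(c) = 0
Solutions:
 h(c) = C1 + Integral(c/cos(c), c)


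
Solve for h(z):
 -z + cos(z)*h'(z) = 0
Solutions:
 h(z) = C1 + Integral(z/cos(z), z)


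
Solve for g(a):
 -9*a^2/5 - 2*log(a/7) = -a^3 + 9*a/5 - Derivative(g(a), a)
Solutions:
 g(a) = C1 - a^4/4 + 3*a^3/5 + 9*a^2/10 + 2*a*log(a) - 2*a*log(7) - 2*a


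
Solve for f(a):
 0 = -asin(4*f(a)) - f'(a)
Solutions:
 Integral(1/asin(4*_y), (_y, f(a))) = C1 - a


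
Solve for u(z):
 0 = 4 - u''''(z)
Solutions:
 u(z) = C1 + C2*z + C3*z^2 + C4*z^3 + z^4/6


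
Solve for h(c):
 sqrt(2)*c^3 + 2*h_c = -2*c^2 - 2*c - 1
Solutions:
 h(c) = C1 - sqrt(2)*c^4/8 - c^3/3 - c^2/2 - c/2


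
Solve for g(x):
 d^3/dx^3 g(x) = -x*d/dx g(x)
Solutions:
 g(x) = C1 + Integral(C2*airyai(-x) + C3*airybi(-x), x)


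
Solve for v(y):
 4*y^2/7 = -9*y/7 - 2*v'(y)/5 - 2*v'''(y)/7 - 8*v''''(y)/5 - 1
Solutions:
 v(y) = C1 + C2*exp(y*(-10 + 25/(84*sqrt(780549) + 74213)^(1/3) + (84*sqrt(780549) + 74213)^(1/3))/168)*sin(sqrt(3)*y*(-(84*sqrt(780549) + 74213)^(1/3) + 25/(84*sqrt(780549) + 74213)^(1/3))/168) + C3*exp(y*(-10 + 25/(84*sqrt(780549) + 74213)^(1/3) + (84*sqrt(780549) + 74213)^(1/3))/168)*cos(sqrt(3)*y*(-(84*sqrt(780549) + 74213)^(1/3) + 25/(84*sqrt(780549) + 74213)^(1/3))/168) + C4*exp(-y*(25/(84*sqrt(780549) + 74213)^(1/3) + 5 + (84*sqrt(780549) + 74213)^(1/3))/84) - 10*y^3/21 - 45*y^2/28 - 45*y/98


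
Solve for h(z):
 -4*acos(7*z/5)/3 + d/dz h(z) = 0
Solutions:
 h(z) = C1 + 4*z*acos(7*z/5)/3 - 4*sqrt(25 - 49*z^2)/21


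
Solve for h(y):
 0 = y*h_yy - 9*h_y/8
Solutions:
 h(y) = C1 + C2*y^(17/8)


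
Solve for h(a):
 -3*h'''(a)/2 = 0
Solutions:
 h(a) = C1 + C2*a + C3*a^2


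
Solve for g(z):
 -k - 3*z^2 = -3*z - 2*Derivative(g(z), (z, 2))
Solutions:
 g(z) = C1 + C2*z + k*z^2/4 + z^4/8 - z^3/4


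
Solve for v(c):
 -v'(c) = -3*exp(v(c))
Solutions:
 v(c) = log(-1/(C1 + 3*c))


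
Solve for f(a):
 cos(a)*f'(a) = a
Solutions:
 f(a) = C1 + Integral(a/cos(a), a)


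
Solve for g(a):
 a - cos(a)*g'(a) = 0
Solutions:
 g(a) = C1 + Integral(a/cos(a), a)


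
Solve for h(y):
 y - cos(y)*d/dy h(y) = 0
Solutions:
 h(y) = C1 + Integral(y/cos(y), y)


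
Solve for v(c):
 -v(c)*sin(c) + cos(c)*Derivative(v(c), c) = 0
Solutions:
 v(c) = C1/cos(c)


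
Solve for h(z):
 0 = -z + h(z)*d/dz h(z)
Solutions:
 h(z) = -sqrt(C1 + z^2)
 h(z) = sqrt(C1 + z^2)


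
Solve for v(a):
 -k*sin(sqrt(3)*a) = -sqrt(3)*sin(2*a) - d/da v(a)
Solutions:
 v(a) = C1 - sqrt(3)*k*cos(sqrt(3)*a)/3 + sqrt(3)*cos(2*a)/2


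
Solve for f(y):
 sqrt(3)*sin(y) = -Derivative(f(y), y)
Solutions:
 f(y) = C1 + sqrt(3)*cos(y)


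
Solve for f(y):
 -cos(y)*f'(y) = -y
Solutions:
 f(y) = C1 + Integral(y/cos(y), y)


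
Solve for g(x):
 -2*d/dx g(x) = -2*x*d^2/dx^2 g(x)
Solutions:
 g(x) = C1 + C2*x^2


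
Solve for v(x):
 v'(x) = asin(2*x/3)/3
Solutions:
 v(x) = C1 + x*asin(2*x/3)/3 + sqrt(9 - 4*x^2)/6


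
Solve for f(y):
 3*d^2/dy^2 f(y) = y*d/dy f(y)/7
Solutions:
 f(y) = C1 + C2*erfi(sqrt(42)*y/42)


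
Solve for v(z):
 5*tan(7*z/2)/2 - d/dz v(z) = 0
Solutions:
 v(z) = C1 - 5*log(cos(7*z/2))/7


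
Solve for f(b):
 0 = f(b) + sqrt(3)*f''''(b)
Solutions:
 f(b) = (C1*sin(sqrt(2)*3^(7/8)*b/6) + C2*cos(sqrt(2)*3^(7/8)*b/6))*exp(-sqrt(2)*3^(7/8)*b/6) + (C3*sin(sqrt(2)*3^(7/8)*b/6) + C4*cos(sqrt(2)*3^(7/8)*b/6))*exp(sqrt(2)*3^(7/8)*b/6)


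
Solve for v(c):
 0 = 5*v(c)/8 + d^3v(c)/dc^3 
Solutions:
 v(c) = C3*exp(-5^(1/3)*c/2) + (C1*sin(sqrt(3)*5^(1/3)*c/4) + C2*cos(sqrt(3)*5^(1/3)*c/4))*exp(5^(1/3)*c/4)


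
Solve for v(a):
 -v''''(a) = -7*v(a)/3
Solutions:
 v(a) = C1*exp(-3^(3/4)*7^(1/4)*a/3) + C2*exp(3^(3/4)*7^(1/4)*a/3) + C3*sin(3^(3/4)*7^(1/4)*a/3) + C4*cos(3^(3/4)*7^(1/4)*a/3)


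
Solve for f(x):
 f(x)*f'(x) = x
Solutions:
 f(x) = -sqrt(C1 + x^2)
 f(x) = sqrt(C1 + x^2)


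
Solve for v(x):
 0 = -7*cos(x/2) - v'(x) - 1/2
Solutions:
 v(x) = C1 - x/2 - 14*sin(x/2)


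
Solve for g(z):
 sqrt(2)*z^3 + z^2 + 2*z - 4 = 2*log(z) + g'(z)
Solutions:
 g(z) = C1 + sqrt(2)*z^4/4 + z^3/3 + z^2 - 2*z*log(z) - 2*z


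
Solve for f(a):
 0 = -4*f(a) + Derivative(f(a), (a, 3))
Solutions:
 f(a) = C3*exp(2^(2/3)*a) + (C1*sin(2^(2/3)*sqrt(3)*a/2) + C2*cos(2^(2/3)*sqrt(3)*a/2))*exp(-2^(2/3)*a/2)


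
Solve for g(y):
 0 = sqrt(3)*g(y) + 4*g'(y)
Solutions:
 g(y) = C1*exp(-sqrt(3)*y/4)


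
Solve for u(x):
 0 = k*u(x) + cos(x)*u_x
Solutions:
 u(x) = C1*exp(k*(log(sin(x) - 1) - log(sin(x) + 1))/2)


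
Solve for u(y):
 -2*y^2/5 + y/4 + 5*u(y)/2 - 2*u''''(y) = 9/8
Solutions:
 u(y) = C1*exp(-sqrt(2)*5^(1/4)*y/2) + C2*exp(sqrt(2)*5^(1/4)*y/2) + C3*sin(sqrt(2)*5^(1/4)*y/2) + C4*cos(sqrt(2)*5^(1/4)*y/2) + 4*y^2/25 - y/10 + 9/20


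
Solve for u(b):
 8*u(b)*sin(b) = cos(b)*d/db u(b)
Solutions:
 u(b) = C1/cos(b)^8


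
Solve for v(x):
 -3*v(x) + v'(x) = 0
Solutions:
 v(x) = C1*exp(3*x)


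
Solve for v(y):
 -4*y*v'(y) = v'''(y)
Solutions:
 v(y) = C1 + Integral(C2*airyai(-2^(2/3)*y) + C3*airybi(-2^(2/3)*y), y)


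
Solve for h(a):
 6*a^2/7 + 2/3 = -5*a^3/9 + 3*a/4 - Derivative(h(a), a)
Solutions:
 h(a) = C1 - 5*a^4/36 - 2*a^3/7 + 3*a^2/8 - 2*a/3


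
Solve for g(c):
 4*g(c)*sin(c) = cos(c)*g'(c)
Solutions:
 g(c) = C1/cos(c)^4


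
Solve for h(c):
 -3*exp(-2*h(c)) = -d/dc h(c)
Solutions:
 h(c) = log(-sqrt(C1 + 6*c))
 h(c) = log(C1 + 6*c)/2


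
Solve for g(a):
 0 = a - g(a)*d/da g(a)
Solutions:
 g(a) = -sqrt(C1 + a^2)
 g(a) = sqrt(C1 + a^2)


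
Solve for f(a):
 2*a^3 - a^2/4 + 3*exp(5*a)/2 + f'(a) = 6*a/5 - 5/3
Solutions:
 f(a) = C1 - a^4/2 + a^3/12 + 3*a^2/5 - 5*a/3 - 3*exp(5*a)/10


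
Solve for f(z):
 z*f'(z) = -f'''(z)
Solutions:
 f(z) = C1 + Integral(C2*airyai(-z) + C3*airybi(-z), z)


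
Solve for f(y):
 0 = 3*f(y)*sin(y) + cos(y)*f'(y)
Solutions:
 f(y) = C1*cos(y)^3


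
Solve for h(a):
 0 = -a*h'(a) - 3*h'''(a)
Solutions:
 h(a) = C1 + Integral(C2*airyai(-3^(2/3)*a/3) + C3*airybi(-3^(2/3)*a/3), a)


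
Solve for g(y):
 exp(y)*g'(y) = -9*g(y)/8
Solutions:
 g(y) = C1*exp(9*exp(-y)/8)


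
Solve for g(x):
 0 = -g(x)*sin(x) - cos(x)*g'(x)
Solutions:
 g(x) = C1*cos(x)


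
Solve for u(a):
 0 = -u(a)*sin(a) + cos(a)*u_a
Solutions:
 u(a) = C1/cos(a)


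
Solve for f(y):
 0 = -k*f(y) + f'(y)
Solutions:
 f(y) = C1*exp(k*y)


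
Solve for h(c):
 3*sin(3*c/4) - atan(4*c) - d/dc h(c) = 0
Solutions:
 h(c) = C1 - c*atan(4*c) + log(16*c^2 + 1)/8 - 4*cos(3*c/4)


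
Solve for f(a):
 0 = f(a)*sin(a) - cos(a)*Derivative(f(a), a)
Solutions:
 f(a) = C1/cos(a)


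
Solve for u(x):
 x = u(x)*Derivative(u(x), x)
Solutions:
 u(x) = -sqrt(C1 + x^2)
 u(x) = sqrt(C1 + x^2)


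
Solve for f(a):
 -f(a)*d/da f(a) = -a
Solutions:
 f(a) = -sqrt(C1 + a^2)
 f(a) = sqrt(C1 + a^2)


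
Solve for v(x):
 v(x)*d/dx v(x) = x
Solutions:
 v(x) = -sqrt(C1 + x^2)
 v(x) = sqrt(C1 + x^2)


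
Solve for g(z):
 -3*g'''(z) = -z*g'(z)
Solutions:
 g(z) = C1 + Integral(C2*airyai(3^(2/3)*z/3) + C3*airybi(3^(2/3)*z/3), z)


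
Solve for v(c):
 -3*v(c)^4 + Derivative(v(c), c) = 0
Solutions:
 v(c) = (-1/(C1 + 9*c))^(1/3)
 v(c) = (-1/(C1 + 3*c))^(1/3)*(-3^(2/3) - 3*3^(1/6)*I)/6
 v(c) = (-1/(C1 + 3*c))^(1/3)*(-3^(2/3) + 3*3^(1/6)*I)/6


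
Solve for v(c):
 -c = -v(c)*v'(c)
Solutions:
 v(c) = -sqrt(C1 + c^2)
 v(c) = sqrt(C1 + c^2)


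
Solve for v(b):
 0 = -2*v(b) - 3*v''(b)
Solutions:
 v(b) = C1*sin(sqrt(6)*b/3) + C2*cos(sqrt(6)*b/3)


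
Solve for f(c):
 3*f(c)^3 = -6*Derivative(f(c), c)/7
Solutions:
 f(c) = -sqrt(-1/(C1 - 7*c))
 f(c) = sqrt(-1/(C1 - 7*c))


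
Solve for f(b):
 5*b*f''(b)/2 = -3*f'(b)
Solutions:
 f(b) = C1 + C2/b^(1/5)


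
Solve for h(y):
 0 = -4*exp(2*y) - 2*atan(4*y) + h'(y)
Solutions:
 h(y) = C1 + 2*y*atan(4*y) + 2*exp(2*y) - log(16*y^2 + 1)/4


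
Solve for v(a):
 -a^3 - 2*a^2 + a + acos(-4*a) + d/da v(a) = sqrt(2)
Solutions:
 v(a) = C1 + a^4/4 + 2*a^3/3 - a^2/2 - a*acos(-4*a) + sqrt(2)*a - sqrt(1 - 16*a^2)/4


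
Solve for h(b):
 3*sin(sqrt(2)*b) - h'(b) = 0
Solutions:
 h(b) = C1 - 3*sqrt(2)*cos(sqrt(2)*b)/2


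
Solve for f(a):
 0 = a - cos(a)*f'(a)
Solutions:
 f(a) = C1 + Integral(a/cos(a), a)


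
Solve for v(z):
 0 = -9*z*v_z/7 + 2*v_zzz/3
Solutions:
 v(z) = C1 + Integral(C2*airyai(3*14^(2/3)*z/14) + C3*airybi(3*14^(2/3)*z/14), z)


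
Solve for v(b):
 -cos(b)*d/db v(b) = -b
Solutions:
 v(b) = C1 + Integral(b/cos(b), b)


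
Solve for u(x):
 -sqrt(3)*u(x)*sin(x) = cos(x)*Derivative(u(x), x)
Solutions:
 u(x) = C1*cos(x)^(sqrt(3))


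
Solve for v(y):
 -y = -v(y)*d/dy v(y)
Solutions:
 v(y) = -sqrt(C1 + y^2)
 v(y) = sqrt(C1 + y^2)


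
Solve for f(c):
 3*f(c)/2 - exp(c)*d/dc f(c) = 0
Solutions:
 f(c) = C1*exp(-3*exp(-c)/2)


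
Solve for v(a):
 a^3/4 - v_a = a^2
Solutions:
 v(a) = C1 + a^4/16 - a^3/3


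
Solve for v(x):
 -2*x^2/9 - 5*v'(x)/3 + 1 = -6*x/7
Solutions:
 v(x) = C1 - 2*x^3/45 + 9*x^2/35 + 3*x/5


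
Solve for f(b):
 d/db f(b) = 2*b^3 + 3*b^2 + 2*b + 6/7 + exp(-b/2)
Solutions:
 f(b) = C1 + b^4/2 + b^3 + b^2 + 6*b/7 - 2*exp(-b/2)


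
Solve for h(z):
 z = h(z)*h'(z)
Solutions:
 h(z) = -sqrt(C1 + z^2)
 h(z) = sqrt(C1 + z^2)


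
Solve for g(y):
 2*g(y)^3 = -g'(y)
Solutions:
 g(y) = -sqrt(2)*sqrt(-1/(C1 - 2*y))/2
 g(y) = sqrt(2)*sqrt(-1/(C1 - 2*y))/2


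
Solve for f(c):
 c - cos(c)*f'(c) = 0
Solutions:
 f(c) = C1 + Integral(c/cos(c), c)


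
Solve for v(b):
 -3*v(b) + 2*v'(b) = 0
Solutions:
 v(b) = C1*exp(3*b/2)


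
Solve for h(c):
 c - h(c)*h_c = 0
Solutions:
 h(c) = -sqrt(C1 + c^2)
 h(c) = sqrt(C1 + c^2)


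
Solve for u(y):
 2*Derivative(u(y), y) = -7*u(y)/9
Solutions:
 u(y) = C1*exp(-7*y/18)


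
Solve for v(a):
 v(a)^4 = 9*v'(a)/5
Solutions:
 v(a) = 3^(1/3)*(-1/(C1 + 5*a))^(1/3)
 v(a) = (-1/(C1 + 5*a))^(1/3)*(-3^(1/3) - 3^(5/6)*I)/2
 v(a) = (-1/(C1 + 5*a))^(1/3)*(-3^(1/3) + 3^(5/6)*I)/2


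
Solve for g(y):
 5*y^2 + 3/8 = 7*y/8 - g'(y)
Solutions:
 g(y) = C1 - 5*y^3/3 + 7*y^2/16 - 3*y/8


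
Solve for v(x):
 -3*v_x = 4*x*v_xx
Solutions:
 v(x) = C1 + C2*x^(1/4)


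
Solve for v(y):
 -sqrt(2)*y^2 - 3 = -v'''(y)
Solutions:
 v(y) = C1 + C2*y + C3*y^2 + sqrt(2)*y^5/60 + y^3/2


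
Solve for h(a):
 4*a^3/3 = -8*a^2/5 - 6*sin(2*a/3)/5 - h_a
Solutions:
 h(a) = C1 - a^4/3 - 8*a^3/15 + 9*cos(2*a/3)/5


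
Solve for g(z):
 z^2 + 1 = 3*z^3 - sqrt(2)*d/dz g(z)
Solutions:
 g(z) = C1 + 3*sqrt(2)*z^4/8 - sqrt(2)*z^3/6 - sqrt(2)*z/2


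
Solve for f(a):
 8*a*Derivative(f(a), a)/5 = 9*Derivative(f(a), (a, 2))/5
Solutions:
 f(a) = C1 + C2*erfi(2*a/3)


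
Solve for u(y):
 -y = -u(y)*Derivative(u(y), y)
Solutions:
 u(y) = -sqrt(C1 + y^2)
 u(y) = sqrt(C1 + y^2)


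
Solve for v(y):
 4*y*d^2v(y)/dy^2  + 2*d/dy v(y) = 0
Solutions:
 v(y) = C1 + C2*sqrt(y)


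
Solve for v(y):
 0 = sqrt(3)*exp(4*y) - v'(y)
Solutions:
 v(y) = C1 + sqrt(3)*exp(4*y)/4


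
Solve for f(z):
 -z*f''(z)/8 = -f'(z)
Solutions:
 f(z) = C1 + C2*z^9


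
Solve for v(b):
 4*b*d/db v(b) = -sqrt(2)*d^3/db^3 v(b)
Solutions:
 v(b) = C1 + Integral(C2*airyai(-sqrt(2)*b) + C3*airybi(-sqrt(2)*b), b)


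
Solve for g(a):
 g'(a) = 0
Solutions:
 g(a) = C1


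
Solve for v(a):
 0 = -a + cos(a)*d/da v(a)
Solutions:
 v(a) = C1 + Integral(a/cos(a), a)


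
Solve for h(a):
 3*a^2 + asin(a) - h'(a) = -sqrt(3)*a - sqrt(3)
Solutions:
 h(a) = C1 + a^3 + sqrt(3)*a^2/2 + a*asin(a) + sqrt(3)*a + sqrt(1 - a^2)


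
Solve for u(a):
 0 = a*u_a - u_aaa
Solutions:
 u(a) = C1 + Integral(C2*airyai(a) + C3*airybi(a), a)


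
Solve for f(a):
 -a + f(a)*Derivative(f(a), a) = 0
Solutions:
 f(a) = -sqrt(C1 + a^2)
 f(a) = sqrt(C1 + a^2)


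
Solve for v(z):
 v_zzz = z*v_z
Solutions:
 v(z) = C1 + Integral(C2*airyai(z) + C3*airybi(z), z)


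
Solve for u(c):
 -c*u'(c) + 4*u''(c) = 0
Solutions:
 u(c) = C1 + C2*erfi(sqrt(2)*c/4)


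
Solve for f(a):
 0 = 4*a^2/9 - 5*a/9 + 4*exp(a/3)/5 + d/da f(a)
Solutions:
 f(a) = C1 - 4*a^3/27 + 5*a^2/18 - 12*exp(a/3)/5


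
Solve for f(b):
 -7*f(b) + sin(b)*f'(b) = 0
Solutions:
 f(b) = C1*sqrt(cos(b) - 1)*(cos(b)^3 - 3*cos(b)^2 + 3*cos(b) - 1)/(sqrt(cos(b) + 1)*(cos(b)^3 + 3*cos(b)^2 + 3*cos(b) + 1))


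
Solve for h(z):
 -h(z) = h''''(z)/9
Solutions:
 h(z) = (C1*sin(sqrt(6)*z/2) + C2*cos(sqrt(6)*z/2))*exp(-sqrt(6)*z/2) + (C3*sin(sqrt(6)*z/2) + C4*cos(sqrt(6)*z/2))*exp(sqrt(6)*z/2)


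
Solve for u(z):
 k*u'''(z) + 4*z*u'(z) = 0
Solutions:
 u(z) = C1 + Integral(C2*airyai(2^(2/3)*z*(-1/k)^(1/3)) + C3*airybi(2^(2/3)*z*(-1/k)^(1/3)), z)


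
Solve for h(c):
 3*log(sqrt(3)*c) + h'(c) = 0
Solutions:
 h(c) = C1 - 3*c*log(c) - 3*c*log(3)/2 + 3*c


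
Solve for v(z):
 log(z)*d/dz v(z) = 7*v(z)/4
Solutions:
 v(z) = C1*exp(7*li(z)/4)


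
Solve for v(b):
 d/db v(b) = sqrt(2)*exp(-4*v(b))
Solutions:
 v(b) = log(-I*(C1 + 4*sqrt(2)*b)^(1/4))
 v(b) = log(I*(C1 + 4*sqrt(2)*b)^(1/4))
 v(b) = log(-(C1 + 4*sqrt(2)*b)^(1/4))
 v(b) = log(C1 + 4*sqrt(2)*b)/4


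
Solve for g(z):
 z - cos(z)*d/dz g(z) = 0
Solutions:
 g(z) = C1 + Integral(z/cos(z), z)


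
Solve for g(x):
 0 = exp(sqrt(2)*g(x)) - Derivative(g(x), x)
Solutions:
 g(x) = sqrt(2)*(2*log(-1/(C1 + x)) - log(2))/4


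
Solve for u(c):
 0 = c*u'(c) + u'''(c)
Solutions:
 u(c) = C1 + Integral(C2*airyai(-c) + C3*airybi(-c), c)


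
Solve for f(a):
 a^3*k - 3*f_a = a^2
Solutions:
 f(a) = C1 + a^4*k/12 - a^3/9


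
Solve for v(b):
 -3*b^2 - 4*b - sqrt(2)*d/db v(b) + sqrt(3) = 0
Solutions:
 v(b) = C1 - sqrt(2)*b^3/2 - sqrt(2)*b^2 + sqrt(6)*b/2


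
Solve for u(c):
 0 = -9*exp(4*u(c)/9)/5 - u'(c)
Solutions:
 u(c) = 9*log(-(1/(C1 + 36*c))^(1/4)) + 9*log(5)/4 + 9*log(3)/2
 u(c) = 9*log(1/(C1 + 36*c))/4 + 9*log(5)/4 + 9*log(3)/2
 u(c) = 9*log(-I*(1/(C1 + 36*c))^(1/4)) + 9*log(5)/4 + 9*log(3)/2
 u(c) = 9*log(I*(1/(C1 + 36*c))^(1/4)) + 9*log(5)/4 + 9*log(3)/2


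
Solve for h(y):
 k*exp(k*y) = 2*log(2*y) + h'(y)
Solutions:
 h(y) = C1 - 2*y*log(y) + 2*y*(1 - log(2)) + exp(k*y)


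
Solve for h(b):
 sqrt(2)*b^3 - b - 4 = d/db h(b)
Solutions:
 h(b) = C1 + sqrt(2)*b^4/4 - b^2/2 - 4*b


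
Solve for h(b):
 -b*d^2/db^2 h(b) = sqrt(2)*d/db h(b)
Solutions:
 h(b) = C1 + C2*b^(1 - sqrt(2))


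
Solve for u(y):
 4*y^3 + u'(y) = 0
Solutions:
 u(y) = C1 - y^4


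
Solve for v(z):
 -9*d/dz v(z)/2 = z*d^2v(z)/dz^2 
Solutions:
 v(z) = C1 + C2/z^(7/2)


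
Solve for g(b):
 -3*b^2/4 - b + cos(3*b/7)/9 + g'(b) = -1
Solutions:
 g(b) = C1 + b^3/4 + b^2/2 - b - 7*sin(3*b/7)/27


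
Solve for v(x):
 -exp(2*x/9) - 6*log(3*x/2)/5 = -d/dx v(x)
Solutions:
 v(x) = C1 + 6*x*log(x)/5 + 6*x*(-1 - log(2) + log(3))/5 + 9*exp(2*x/9)/2


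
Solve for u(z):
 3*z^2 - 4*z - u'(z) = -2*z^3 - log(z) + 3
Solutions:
 u(z) = C1 + z^4/2 + z^3 - 2*z^2 + z*log(z) - 4*z


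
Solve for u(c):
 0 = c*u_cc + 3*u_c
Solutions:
 u(c) = C1 + C2/c^2


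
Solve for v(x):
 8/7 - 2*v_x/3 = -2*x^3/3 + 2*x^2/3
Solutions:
 v(x) = C1 + x^4/4 - x^3/3 + 12*x/7


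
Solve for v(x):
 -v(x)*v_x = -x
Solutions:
 v(x) = -sqrt(C1 + x^2)
 v(x) = sqrt(C1 + x^2)


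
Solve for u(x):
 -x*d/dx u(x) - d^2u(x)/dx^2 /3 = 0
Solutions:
 u(x) = C1 + C2*erf(sqrt(6)*x/2)


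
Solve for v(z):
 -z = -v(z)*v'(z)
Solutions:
 v(z) = -sqrt(C1 + z^2)
 v(z) = sqrt(C1 + z^2)


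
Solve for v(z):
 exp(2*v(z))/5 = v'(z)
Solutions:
 v(z) = log(-1/(C1 + z))/2 - log(2) + log(10)/2
 v(z) = log(-sqrt(-1/(C1 + z))) - log(2) + log(10)/2


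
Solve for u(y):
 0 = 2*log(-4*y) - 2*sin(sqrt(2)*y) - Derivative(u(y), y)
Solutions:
 u(y) = C1 + 2*y*log(-y) - 2*y + 4*y*log(2) + sqrt(2)*cos(sqrt(2)*y)


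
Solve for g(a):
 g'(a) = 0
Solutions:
 g(a) = C1


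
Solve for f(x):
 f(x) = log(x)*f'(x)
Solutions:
 f(x) = C1*exp(li(x))


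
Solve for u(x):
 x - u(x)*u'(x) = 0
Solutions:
 u(x) = -sqrt(C1 + x^2)
 u(x) = sqrt(C1 + x^2)


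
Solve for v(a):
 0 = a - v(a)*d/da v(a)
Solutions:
 v(a) = -sqrt(C1 + a^2)
 v(a) = sqrt(C1 + a^2)


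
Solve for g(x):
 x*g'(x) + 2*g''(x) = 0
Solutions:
 g(x) = C1 + C2*erf(x/2)


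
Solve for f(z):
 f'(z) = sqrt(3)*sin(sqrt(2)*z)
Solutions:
 f(z) = C1 - sqrt(6)*cos(sqrt(2)*z)/2


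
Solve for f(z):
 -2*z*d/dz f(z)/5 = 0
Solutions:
 f(z) = C1


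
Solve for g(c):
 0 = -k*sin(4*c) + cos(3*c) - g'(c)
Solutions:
 g(c) = C1 + k*cos(4*c)/4 + sin(3*c)/3


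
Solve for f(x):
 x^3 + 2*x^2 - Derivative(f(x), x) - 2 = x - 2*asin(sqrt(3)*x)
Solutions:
 f(x) = C1 + x^4/4 + 2*x^3/3 - x^2/2 + 2*x*asin(sqrt(3)*x) - 2*x + 2*sqrt(3)*sqrt(1 - 3*x^2)/3


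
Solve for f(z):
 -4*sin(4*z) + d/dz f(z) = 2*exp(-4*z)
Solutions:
 f(z) = C1 - cos(4*z) - exp(-4*z)/2


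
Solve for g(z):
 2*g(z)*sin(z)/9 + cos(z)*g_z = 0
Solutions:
 g(z) = C1*cos(z)^(2/9)


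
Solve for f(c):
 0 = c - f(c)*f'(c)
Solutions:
 f(c) = -sqrt(C1 + c^2)
 f(c) = sqrt(C1 + c^2)


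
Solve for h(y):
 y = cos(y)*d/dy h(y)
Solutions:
 h(y) = C1 + Integral(y/cos(y), y)


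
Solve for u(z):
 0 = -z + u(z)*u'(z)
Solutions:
 u(z) = -sqrt(C1 + z^2)
 u(z) = sqrt(C1 + z^2)


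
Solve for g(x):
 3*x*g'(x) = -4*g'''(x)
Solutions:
 g(x) = C1 + Integral(C2*airyai(-6^(1/3)*x/2) + C3*airybi(-6^(1/3)*x/2), x)


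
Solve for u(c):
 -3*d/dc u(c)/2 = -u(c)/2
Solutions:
 u(c) = C1*exp(c/3)


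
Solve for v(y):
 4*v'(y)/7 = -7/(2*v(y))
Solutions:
 v(y) = -sqrt(C1 - 49*y)/2
 v(y) = sqrt(C1 - 49*y)/2


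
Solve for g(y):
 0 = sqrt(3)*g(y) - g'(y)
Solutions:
 g(y) = C1*exp(sqrt(3)*y)


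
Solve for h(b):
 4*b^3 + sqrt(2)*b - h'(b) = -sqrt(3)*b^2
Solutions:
 h(b) = C1 + b^4 + sqrt(3)*b^3/3 + sqrt(2)*b^2/2


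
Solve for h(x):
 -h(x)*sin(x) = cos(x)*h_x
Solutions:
 h(x) = C1*cos(x)


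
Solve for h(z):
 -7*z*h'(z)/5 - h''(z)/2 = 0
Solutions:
 h(z) = C1 + C2*erf(sqrt(35)*z/5)


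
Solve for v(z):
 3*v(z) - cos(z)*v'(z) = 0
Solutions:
 v(z) = C1*(sin(z) + 1)^(3/2)/(sin(z) - 1)^(3/2)


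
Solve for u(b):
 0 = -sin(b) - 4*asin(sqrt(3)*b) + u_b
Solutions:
 u(b) = C1 + 4*b*asin(sqrt(3)*b) + 4*sqrt(3)*sqrt(1 - 3*b^2)/3 - cos(b)


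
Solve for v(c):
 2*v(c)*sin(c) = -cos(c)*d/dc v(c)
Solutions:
 v(c) = C1*cos(c)^2


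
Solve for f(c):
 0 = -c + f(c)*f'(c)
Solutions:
 f(c) = -sqrt(C1 + c^2)
 f(c) = sqrt(C1 + c^2)


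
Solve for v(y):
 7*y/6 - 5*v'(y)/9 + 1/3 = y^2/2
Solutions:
 v(y) = C1 - 3*y^3/10 + 21*y^2/20 + 3*y/5


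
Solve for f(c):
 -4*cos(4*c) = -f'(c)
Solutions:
 f(c) = C1 + sin(4*c)


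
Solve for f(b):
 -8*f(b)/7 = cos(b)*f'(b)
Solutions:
 f(b) = C1*(sin(b) - 1)^(4/7)/(sin(b) + 1)^(4/7)


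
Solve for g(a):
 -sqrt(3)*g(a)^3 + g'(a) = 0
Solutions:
 g(a) = -sqrt(2)*sqrt(-1/(C1 + sqrt(3)*a))/2
 g(a) = sqrt(2)*sqrt(-1/(C1 + sqrt(3)*a))/2


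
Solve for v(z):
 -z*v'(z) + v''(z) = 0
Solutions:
 v(z) = C1 + C2*erfi(sqrt(2)*z/2)


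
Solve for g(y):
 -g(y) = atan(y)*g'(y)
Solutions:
 g(y) = C1*exp(-Integral(1/atan(y), y))


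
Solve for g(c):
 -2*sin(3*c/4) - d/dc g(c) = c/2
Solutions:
 g(c) = C1 - c^2/4 + 8*cos(3*c/4)/3


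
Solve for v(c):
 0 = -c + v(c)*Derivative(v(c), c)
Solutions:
 v(c) = -sqrt(C1 + c^2)
 v(c) = sqrt(C1 + c^2)


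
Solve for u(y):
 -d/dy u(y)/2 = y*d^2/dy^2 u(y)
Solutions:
 u(y) = C1 + C2*sqrt(y)


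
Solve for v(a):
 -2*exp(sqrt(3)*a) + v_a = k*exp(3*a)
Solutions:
 v(a) = C1 + k*exp(3*a)/3 + 2*sqrt(3)*exp(sqrt(3)*a)/3


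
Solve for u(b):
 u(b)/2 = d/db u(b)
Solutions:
 u(b) = C1*exp(b/2)


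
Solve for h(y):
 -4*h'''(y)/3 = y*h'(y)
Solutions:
 h(y) = C1 + Integral(C2*airyai(-6^(1/3)*y/2) + C3*airybi(-6^(1/3)*y/2), y)


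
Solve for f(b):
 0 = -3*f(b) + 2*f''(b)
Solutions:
 f(b) = C1*exp(-sqrt(6)*b/2) + C2*exp(sqrt(6)*b/2)


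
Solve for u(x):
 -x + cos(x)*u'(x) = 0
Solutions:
 u(x) = C1 + Integral(x/cos(x), x)


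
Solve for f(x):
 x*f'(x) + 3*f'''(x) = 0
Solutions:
 f(x) = C1 + Integral(C2*airyai(-3^(2/3)*x/3) + C3*airybi(-3^(2/3)*x/3), x)


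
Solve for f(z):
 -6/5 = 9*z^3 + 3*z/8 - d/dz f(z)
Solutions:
 f(z) = C1 + 9*z^4/4 + 3*z^2/16 + 6*z/5


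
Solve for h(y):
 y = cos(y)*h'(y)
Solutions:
 h(y) = C1 + Integral(y/cos(y), y)


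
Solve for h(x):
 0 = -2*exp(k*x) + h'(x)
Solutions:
 h(x) = C1 + 2*exp(k*x)/k


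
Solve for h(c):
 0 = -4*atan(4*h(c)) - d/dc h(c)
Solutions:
 Integral(1/atan(4*_y), (_y, h(c))) = C1 - 4*c


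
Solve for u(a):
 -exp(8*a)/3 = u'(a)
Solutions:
 u(a) = C1 - exp(8*a)/24


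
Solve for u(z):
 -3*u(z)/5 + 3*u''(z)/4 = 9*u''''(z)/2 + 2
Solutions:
 u(z) = (C1*sin(15^(3/4)*2^(1/4)*z*sin(atan(sqrt(455)/5)/2)/15) + C2*cos(15^(3/4)*2^(1/4)*z*sin(atan(sqrt(455)/5)/2)/15))*exp(-15^(3/4)*2^(1/4)*z*cos(atan(sqrt(455)/5)/2)/15) + (C3*sin(15^(3/4)*2^(1/4)*z*sin(atan(sqrt(455)/5)/2)/15) + C4*cos(15^(3/4)*2^(1/4)*z*sin(atan(sqrt(455)/5)/2)/15))*exp(15^(3/4)*2^(1/4)*z*cos(atan(sqrt(455)/5)/2)/15) - 10/3


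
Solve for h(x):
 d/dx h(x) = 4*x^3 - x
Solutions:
 h(x) = C1 + x^4 - x^2/2


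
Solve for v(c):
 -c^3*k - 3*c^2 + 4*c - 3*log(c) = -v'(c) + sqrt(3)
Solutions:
 v(c) = C1 + c^4*k/4 + c^3 - 2*c^2 + 3*c*log(c) - 3*c + sqrt(3)*c


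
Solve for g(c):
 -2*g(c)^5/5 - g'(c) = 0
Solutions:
 g(c) = -5^(1/4)*(1/(C1 + 8*c))^(1/4)
 g(c) = 5^(1/4)*(1/(C1 + 8*c))^(1/4)
 g(c) = -5^(1/4)*I*(1/(C1 + 8*c))^(1/4)
 g(c) = 5^(1/4)*I*(1/(C1 + 8*c))^(1/4)


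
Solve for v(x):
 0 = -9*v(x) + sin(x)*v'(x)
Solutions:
 v(x) = C1*sqrt(cos(x) - 1)*(cos(x)^4 - 4*cos(x)^3 + 6*cos(x)^2 - 4*cos(x) + 1)/(sqrt(cos(x) + 1)*(cos(x)^4 + 4*cos(x)^3 + 6*cos(x)^2 + 4*cos(x) + 1))


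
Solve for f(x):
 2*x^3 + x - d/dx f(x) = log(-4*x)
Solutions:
 f(x) = C1 + x^4/2 + x^2/2 - x*log(-x) + x*(1 - 2*log(2))


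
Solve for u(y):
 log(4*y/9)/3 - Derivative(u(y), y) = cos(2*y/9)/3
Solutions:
 u(y) = C1 + y*log(y)/3 - 2*y*log(3)/3 - y/3 + 2*y*log(2)/3 - 3*sin(2*y/9)/2


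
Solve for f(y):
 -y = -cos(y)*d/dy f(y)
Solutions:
 f(y) = C1 + Integral(y/cos(y), y)


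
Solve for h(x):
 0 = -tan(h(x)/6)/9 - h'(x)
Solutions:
 h(x) = -6*asin(C1*exp(-x/54)) + 6*pi
 h(x) = 6*asin(C1*exp(-x/54))


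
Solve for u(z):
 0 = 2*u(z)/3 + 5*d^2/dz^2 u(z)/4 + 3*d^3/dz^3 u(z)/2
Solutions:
 u(z) = C1*exp(z*(-10 + 25/(36*sqrt(1546) + 1421)^(1/3) + (36*sqrt(1546) + 1421)^(1/3))/36)*sin(sqrt(3)*z*(-(36*sqrt(1546) + 1421)^(1/3) + 25/(36*sqrt(1546) + 1421)^(1/3))/36) + C2*exp(z*(-10 + 25/(36*sqrt(1546) + 1421)^(1/3) + (36*sqrt(1546) + 1421)^(1/3))/36)*cos(sqrt(3)*z*(-(36*sqrt(1546) + 1421)^(1/3) + 25/(36*sqrt(1546) + 1421)^(1/3))/36) + C3*exp(-z*(25/(36*sqrt(1546) + 1421)^(1/3) + 5 + (36*sqrt(1546) + 1421)^(1/3))/18)


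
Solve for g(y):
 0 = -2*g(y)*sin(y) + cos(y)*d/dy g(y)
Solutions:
 g(y) = C1/cos(y)^2


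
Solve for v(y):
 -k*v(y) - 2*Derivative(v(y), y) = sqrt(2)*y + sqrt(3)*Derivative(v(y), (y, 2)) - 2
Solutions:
 v(y) = C1*exp(sqrt(3)*y*(sqrt(-sqrt(3)*k + 1) - 1)/3) + C2*exp(-sqrt(3)*y*(sqrt(-sqrt(3)*k + 1) + 1)/3) - sqrt(2)*y/k + 2/k + 2*sqrt(2)/k^2


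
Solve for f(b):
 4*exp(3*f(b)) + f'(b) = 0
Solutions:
 f(b) = log((-3^(2/3) - 3*3^(1/6)*I)*(1/(C1 + 4*b))^(1/3)/6)
 f(b) = log((-3^(2/3) + 3*3^(1/6)*I)*(1/(C1 + 4*b))^(1/3)/6)
 f(b) = log(1/(C1 + 12*b))/3


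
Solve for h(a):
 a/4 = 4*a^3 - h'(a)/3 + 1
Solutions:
 h(a) = C1 + 3*a^4 - 3*a^2/8 + 3*a


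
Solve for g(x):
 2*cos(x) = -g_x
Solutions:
 g(x) = C1 - 2*sin(x)


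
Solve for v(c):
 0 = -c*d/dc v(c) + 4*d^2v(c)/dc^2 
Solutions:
 v(c) = C1 + C2*erfi(sqrt(2)*c/4)


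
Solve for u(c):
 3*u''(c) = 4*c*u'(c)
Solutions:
 u(c) = C1 + C2*erfi(sqrt(6)*c/3)


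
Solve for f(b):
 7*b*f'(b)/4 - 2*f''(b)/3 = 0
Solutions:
 f(b) = C1 + C2*erfi(sqrt(21)*b/4)


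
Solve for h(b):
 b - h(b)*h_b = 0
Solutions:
 h(b) = -sqrt(C1 + b^2)
 h(b) = sqrt(C1 + b^2)


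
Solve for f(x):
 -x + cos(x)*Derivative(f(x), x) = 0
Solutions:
 f(x) = C1 + Integral(x/cos(x), x)


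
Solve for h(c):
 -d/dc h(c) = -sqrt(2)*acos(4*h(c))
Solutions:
 Integral(1/acos(4*_y), (_y, h(c))) = C1 + sqrt(2)*c


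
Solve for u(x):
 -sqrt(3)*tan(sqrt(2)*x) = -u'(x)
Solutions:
 u(x) = C1 - sqrt(6)*log(cos(sqrt(2)*x))/2


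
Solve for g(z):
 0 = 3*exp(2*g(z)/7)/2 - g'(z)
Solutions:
 g(z) = 7*log(-sqrt(-1/(C1 + 3*z))) + 7*log(7)/2
 g(z) = 7*log(-1/(C1 + 3*z))/2 + 7*log(7)/2


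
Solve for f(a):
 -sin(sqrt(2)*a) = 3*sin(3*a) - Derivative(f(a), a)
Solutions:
 f(a) = C1 - cos(3*a) - sqrt(2)*cos(sqrt(2)*a)/2


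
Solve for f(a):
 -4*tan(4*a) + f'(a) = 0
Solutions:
 f(a) = C1 - log(cos(4*a))


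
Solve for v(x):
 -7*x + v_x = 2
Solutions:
 v(x) = C1 + 7*x^2/2 + 2*x


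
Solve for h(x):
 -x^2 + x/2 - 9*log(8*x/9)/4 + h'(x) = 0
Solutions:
 h(x) = C1 + x^3/3 - x^2/4 + 9*x*log(x)/4 - 9*x*log(3)/2 - 9*x/4 + 27*x*log(2)/4


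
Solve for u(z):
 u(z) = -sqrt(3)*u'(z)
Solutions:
 u(z) = C1*exp(-sqrt(3)*z/3)


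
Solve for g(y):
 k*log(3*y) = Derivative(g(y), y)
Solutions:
 g(y) = C1 + k*y*log(y) - k*y + k*y*log(3)


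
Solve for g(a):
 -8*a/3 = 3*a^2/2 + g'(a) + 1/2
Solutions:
 g(a) = C1 - a^3/2 - 4*a^2/3 - a/2


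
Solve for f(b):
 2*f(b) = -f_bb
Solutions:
 f(b) = C1*sin(sqrt(2)*b) + C2*cos(sqrt(2)*b)


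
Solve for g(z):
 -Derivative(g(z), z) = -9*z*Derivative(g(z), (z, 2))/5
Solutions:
 g(z) = C1 + C2*z^(14/9)


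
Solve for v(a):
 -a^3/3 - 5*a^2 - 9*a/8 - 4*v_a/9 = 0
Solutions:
 v(a) = C1 - 3*a^4/16 - 15*a^3/4 - 81*a^2/64


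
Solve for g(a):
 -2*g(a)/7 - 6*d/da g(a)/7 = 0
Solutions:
 g(a) = C1*exp(-a/3)


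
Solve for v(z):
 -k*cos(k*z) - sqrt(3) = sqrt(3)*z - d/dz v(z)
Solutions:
 v(z) = C1 + sqrt(3)*z^2/2 + sqrt(3)*z + sin(k*z)


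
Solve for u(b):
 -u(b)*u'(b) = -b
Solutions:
 u(b) = -sqrt(C1 + b^2)
 u(b) = sqrt(C1 + b^2)


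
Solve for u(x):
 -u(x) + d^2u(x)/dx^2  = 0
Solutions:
 u(x) = C1*exp(-x) + C2*exp(x)


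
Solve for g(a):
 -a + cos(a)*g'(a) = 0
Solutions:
 g(a) = C1 + Integral(a/cos(a), a)


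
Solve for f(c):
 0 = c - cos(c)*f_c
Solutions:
 f(c) = C1 + Integral(c/cos(c), c)


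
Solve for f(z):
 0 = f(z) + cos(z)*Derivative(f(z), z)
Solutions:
 f(z) = C1*sqrt(sin(z) - 1)/sqrt(sin(z) + 1)


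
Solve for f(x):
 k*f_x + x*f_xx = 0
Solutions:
 f(x) = C1 + x^(1 - re(k))*(C2*sin(log(x)*Abs(im(k))) + C3*cos(log(x)*im(k)))


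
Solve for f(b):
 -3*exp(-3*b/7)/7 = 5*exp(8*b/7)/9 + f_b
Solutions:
 f(b) = C1 - 35*exp(8*b/7)/72 + exp(-3*b/7)


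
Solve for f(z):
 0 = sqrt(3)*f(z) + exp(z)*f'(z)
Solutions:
 f(z) = C1*exp(sqrt(3)*exp(-z))


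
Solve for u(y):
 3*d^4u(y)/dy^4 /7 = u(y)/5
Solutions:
 u(y) = C1*exp(-15^(3/4)*7^(1/4)*y/15) + C2*exp(15^(3/4)*7^(1/4)*y/15) + C3*sin(15^(3/4)*7^(1/4)*y/15) + C4*cos(15^(3/4)*7^(1/4)*y/15)


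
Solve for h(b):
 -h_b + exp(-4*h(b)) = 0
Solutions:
 h(b) = log(-I*(C1 + 4*b)^(1/4))
 h(b) = log(I*(C1 + 4*b)^(1/4))
 h(b) = log(-(C1 + 4*b)^(1/4))
 h(b) = log(C1 + 4*b)/4


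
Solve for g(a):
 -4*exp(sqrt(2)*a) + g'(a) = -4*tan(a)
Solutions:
 g(a) = C1 + 2*sqrt(2)*exp(sqrt(2)*a) + 4*log(cos(a))


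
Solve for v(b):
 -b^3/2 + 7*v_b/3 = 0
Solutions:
 v(b) = C1 + 3*b^4/56


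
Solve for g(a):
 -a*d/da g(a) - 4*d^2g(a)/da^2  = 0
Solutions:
 g(a) = C1 + C2*erf(sqrt(2)*a/4)


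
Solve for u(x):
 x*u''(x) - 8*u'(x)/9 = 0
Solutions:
 u(x) = C1 + C2*x^(17/9)


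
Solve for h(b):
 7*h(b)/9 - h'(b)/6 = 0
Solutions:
 h(b) = C1*exp(14*b/3)


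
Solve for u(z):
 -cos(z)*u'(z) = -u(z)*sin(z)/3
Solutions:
 u(z) = C1/cos(z)^(1/3)


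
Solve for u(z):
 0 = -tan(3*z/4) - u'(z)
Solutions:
 u(z) = C1 + 4*log(cos(3*z/4))/3


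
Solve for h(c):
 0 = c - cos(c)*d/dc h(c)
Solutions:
 h(c) = C1 + Integral(c/cos(c), c)


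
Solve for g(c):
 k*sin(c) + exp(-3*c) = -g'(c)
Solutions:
 g(c) = C1 + k*cos(c) + exp(-3*c)/3


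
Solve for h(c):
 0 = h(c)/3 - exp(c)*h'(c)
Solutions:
 h(c) = C1*exp(-exp(-c)/3)


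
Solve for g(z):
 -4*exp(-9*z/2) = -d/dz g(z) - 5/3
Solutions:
 g(z) = C1 - 5*z/3 - 8*exp(-9*z/2)/9


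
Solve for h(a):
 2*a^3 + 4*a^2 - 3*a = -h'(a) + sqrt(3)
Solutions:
 h(a) = C1 - a^4/2 - 4*a^3/3 + 3*a^2/2 + sqrt(3)*a


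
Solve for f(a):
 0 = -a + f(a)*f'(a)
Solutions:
 f(a) = -sqrt(C1 + a^2)
 f(a) = sqrt(C1 + a^2)


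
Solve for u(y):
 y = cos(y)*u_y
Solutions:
 u(y) = C1 + Integral(y/cos(y), y)


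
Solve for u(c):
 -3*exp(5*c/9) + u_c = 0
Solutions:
 u(c) = C1 + 27*exp(5*c/9)/5


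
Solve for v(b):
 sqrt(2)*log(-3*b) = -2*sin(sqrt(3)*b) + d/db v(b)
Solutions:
 v(b) = C1 + sqrt(2)*b*(log(-b) - 1) + sqrt(2)*b*log(3) - 2*sqrt(3)*cos(sqrt(3)*b)/3


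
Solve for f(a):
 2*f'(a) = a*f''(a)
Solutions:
 f(a) = C1 + C2*a^3


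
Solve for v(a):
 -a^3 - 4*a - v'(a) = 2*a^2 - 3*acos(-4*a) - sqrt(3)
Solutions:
 v(a) = C1 - a^4/4 - 2*a^3/3 - 2*a^2 + 3*a*acos(-4*a) + sqrt(3)*a + 3*sqrt(1 - 16*a^2)/4


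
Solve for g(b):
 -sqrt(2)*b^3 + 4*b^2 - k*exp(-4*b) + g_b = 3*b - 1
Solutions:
 g(b) = C1 + sqrt(2)*b^4/4 - 4*b^3/3 + 3*b^2/2 - b - k*exp(-4*b)/4


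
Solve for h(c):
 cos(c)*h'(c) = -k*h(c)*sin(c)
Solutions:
 h(c) = C1*exp(k*log(cos(c)))


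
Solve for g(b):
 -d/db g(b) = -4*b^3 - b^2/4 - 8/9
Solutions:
 g(b) = C1 + b^4 + b^3/12 + 8*b/9


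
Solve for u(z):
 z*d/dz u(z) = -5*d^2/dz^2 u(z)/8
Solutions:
 u(z) = C1 + C2*erf(2*sqrt(5)*z/5)


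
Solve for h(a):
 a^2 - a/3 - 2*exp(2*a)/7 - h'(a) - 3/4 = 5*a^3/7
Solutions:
 h(a) = C1 - 5*a^4/28 + a^3/3 - a^2/6 - 3*a/4 - exp(2*a)/7


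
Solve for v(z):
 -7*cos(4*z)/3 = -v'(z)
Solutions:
 v(z) = C1 + 7*sin(4*z)/12


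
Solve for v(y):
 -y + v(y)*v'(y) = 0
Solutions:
 v(y) = -sqrt(C1 + y^2)
 v(y) = sqrt(C1 + y^2)


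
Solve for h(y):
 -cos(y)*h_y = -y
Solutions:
 h(y) = C1 + Integral(y/cos(y), y)


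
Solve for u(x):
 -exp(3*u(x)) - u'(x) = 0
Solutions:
 u(x) = log((-3^(2/3) - 3*3^(1/6)*I)*(1/(C1 + x))^(1/3)/6)
 u(x) = log((-3^(2/3) + 3*3^(1/6)*I)*(1/(C1 + x))^(1/3)/6)
 u(x) = log(1/(C1 + 3*x))/3


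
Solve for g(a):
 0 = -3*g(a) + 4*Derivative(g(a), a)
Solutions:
 g(a) = C1*exp(3*a/4)


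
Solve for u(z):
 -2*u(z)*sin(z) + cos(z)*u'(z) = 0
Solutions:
 u(z) = C1/cos(z)^2


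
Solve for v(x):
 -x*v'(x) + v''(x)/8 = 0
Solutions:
 v(x) = C1 + C2*erfi(2*x)


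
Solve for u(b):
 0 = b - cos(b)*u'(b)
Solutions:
 u(b) = C1 + Integral(b/cos(b), b)


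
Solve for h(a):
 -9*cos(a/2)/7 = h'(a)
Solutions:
 h(a) = C1 - 18*sin(a/2)/7


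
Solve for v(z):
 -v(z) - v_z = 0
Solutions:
 v(z) = C1*exp(-z)


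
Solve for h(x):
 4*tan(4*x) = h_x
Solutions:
 h(x) = C1 - log(cos(4*x))


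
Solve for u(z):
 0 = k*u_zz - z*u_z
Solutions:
 u(z) = C1 + C2*erf(sqrt(2)*z*sqrt(-1/k)/2)/sqrt(-1/k)


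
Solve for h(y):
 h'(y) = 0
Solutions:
 h(y) = C1


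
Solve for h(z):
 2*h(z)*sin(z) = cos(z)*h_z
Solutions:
 h(z) = C1/cos(z)^2


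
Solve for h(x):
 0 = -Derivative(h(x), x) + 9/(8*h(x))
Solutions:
 h(x) = -sqrt(C1 + 9*x)/2
 h(x) = sqrt(C1 + 9*x)/2


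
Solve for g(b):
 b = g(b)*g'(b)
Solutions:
 g(b) = -sqrt(C1 + b^2)
 g(b) = sqrt(C1 + b^2)


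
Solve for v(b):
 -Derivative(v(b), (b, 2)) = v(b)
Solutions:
 v(b) = C1*sin(b) + C2*cos(b)


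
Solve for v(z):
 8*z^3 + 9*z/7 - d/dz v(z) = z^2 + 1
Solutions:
 v(z) = C1 + 2*z^4 - z^3/3 + 9*z^2/14 - z


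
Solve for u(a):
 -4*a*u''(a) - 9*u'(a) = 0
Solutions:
 u(a) = C1 + C2/a^(5/4)


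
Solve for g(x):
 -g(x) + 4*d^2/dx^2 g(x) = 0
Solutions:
 g(x) = C1*exp(-x/2) + C2*exp(x/2)


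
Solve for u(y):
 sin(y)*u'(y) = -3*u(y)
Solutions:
 u(y) = C1*(cos(y) + 1)^(3/2)/(cos(y) - 1)^(3/2)


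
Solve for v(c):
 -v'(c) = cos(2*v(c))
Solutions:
 v(c) = -asin((C1 + exp(4*c))/(C1 - exp(4*c)))/2 + pi/2
 v(c) = asin((C1 + exp(4*c))/(C1 - exp(4*c)))/2


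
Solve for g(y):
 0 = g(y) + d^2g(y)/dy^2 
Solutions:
 g(y) = C1*sin(y) + C2*cos(y)


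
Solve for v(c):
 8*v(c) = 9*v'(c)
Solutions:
 v(c) = C1*exp(8*c/9)


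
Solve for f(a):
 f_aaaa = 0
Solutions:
 f(a) = C1 + C2*a + C3*a^2 + C4*a^3


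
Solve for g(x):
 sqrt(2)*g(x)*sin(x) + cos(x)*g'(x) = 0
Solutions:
 g(x) = C1*cos(x)^(sqrt(2))


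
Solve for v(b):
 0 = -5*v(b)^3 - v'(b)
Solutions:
 v(b) = -sqrt(2)*sqrt(-1/(C1 - 5*b))/2
 v(b) = sqrt(2)*sqrt(-1/(C1 - 5*b))/2


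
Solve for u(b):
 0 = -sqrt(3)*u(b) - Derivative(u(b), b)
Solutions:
 u(b) = C1*exp(-sqrt(3)*b)


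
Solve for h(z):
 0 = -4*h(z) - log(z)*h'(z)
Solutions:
 h(z) = C1*exp(-4*li(z))


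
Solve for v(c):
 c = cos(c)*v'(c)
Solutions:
 v(c) = C1 + Integral(c/cos(c), c)


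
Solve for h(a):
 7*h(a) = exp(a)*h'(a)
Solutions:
 h(a) = C1*exp(-7*exp(-a))


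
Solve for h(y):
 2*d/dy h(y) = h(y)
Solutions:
 h(y) = C1*exp(y/2)


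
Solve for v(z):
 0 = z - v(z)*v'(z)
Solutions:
 v(z) = -sqrt(C1 + z^2)
 v(z) = sqrt(C1 + z^2)


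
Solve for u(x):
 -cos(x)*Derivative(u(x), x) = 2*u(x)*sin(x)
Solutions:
 u(x) = C1*cos(x)^2


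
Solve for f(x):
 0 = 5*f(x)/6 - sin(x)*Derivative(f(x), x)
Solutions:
 f(x) = C1*(cos(x) - 1)^(5/12)/(cos(x) + 1)^(5/12)


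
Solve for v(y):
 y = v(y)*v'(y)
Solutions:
 v(y) = -sqrt(C1 + y^2)
 v(y) = sqrt(C1 + y^2)


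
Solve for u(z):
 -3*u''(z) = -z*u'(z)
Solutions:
 u(z) = C1 + C2*erfi(sqrt(6)*z/6)


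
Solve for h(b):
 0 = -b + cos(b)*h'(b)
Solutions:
 h(b) = C1 + Integral(b/cos(b), b)


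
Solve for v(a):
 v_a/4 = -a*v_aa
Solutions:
 v(a) = C1 + C2*a^(3/4)


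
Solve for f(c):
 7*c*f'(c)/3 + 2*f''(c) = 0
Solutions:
 f(c) = C1 + C2*erf(sqrt(21)*c/6)


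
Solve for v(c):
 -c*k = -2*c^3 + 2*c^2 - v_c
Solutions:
 v(c) = C1 - c^4/2 + 2*c^3/3 + c^2*k/2


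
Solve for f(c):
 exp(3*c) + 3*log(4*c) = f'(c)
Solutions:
 f(c) = C1 + 3*c*log(c) + 3*c*(-1 + 2*log(2)) + exp(3*c)/3


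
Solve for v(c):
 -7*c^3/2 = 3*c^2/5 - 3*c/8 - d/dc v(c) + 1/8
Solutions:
 v(c) = C1 + 7*c^4/8 + c^3/5 - 3*c^2/16 + c/8


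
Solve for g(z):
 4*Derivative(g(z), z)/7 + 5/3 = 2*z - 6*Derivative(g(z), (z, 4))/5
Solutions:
 g(z) = C1 + C4*exp(-10^(1/3)*21^(2/3)*z/21) + 7*z^2/4 - 35*z/12 + (C2*sin(10^(1/3)*3^(1/6)*7^(2/3)*z/14) + C3*cos(10^(1/3)*3^(1/6)*7^(2/3)*z/14))*exp(10^(1/3)*21^(2/3)*z/42)


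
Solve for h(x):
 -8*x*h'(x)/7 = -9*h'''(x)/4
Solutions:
 h(x) = C1 + Integral(C2*airyai(2*147^(1/3)*2^(2/3)*x/21) + C3*airybi(2*147^(1/3)*2^(2/3)*x/21), x)


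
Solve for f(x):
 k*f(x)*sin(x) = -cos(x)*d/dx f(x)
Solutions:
 f(x) = C1*exp(k*log(cos(x)))


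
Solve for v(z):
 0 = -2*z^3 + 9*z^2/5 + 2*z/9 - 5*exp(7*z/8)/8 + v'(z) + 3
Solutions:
 v(z) = C1 + z^4/2 - 3*z^3/5 - z^2/9 - 3*z + 5*exp(7*z/8)/7


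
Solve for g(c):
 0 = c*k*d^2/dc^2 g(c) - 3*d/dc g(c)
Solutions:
 g(c) = C1 + c^(((re(k) + 3)*re(k) + im(k)^2)/(re(k)^2 + im(k)^2))*(C2*sin(3*log(c)*Abs(im(k))/(re(k)^2 + im(k)^2)) + C3*cos(3*log(c)*im(k)/(re(k)^2 + im(k)^2)))


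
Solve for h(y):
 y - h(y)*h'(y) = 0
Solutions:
 h(y) = -sqrt(C1 + y^2)
 h(y) = sqrt(C1 + y^2)


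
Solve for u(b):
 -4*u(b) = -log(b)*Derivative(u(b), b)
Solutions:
 u(b) = C1*exp(4*li(b))


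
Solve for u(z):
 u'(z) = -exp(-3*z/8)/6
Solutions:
 u(z) = C1 + 4*exp(-3*z/8)/9


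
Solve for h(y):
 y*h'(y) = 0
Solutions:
 h(y) = C1


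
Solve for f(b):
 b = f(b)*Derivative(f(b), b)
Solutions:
 f(b) = -sqrt(C1 + b^2)
 f(b) = sqrt(C1 + b^2)


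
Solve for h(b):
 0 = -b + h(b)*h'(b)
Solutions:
 h(b) = -sqrt(C1 + b^2)
 h(b) = sqrt(C1 + b^2)


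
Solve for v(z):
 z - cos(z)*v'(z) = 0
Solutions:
 v(z) = C1 + Integral(z/cos(z), z)


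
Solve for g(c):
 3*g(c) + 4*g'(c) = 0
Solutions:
 g(c) = C1*exp(-3*c/4)


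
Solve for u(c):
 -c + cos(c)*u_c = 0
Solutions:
 u(c) = C1 + Integral(c/cos(c), c)


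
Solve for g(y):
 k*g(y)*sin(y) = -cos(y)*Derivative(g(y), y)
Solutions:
 g(y) = C1*exp(k*log(cos(y)))


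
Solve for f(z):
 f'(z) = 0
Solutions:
 f(z) = C1


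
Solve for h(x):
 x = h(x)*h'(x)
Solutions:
 h(x) = -sqrt(C1 + x^2)
 h(x) = sqrt(C1 + x^2)


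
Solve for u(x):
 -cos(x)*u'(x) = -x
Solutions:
 u(x) = C1 + Integral(x/cos(x), x)


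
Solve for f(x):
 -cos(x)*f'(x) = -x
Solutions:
 f(x) = C1 + Integral(x/cos(x), x)


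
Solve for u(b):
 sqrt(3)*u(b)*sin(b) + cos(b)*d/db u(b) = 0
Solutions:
 u(b) = C1*cos(b)^(sqrt(3))
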